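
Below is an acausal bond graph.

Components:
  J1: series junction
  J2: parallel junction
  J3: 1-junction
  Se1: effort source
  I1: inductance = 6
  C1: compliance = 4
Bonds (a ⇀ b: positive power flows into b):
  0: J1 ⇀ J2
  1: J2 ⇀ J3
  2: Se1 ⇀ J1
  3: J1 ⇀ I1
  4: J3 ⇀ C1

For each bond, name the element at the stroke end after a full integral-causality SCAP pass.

bond 2 |J1  (source Se1 imposes e)
bond 3 |I1  (prefer integral on I1)
bond 0 |J1  (J1 flow already set via bond 3)
bond 1 |J2  (only one effort-in slot at J2)
bond 4 |J3  (1-jn J3 has f-setter on 1)

bond 0 stroke at J1
bond 1 stroke at J2
bond 2 stroke at J1
bond 3 stroke at I1
bond 4 stroke at J3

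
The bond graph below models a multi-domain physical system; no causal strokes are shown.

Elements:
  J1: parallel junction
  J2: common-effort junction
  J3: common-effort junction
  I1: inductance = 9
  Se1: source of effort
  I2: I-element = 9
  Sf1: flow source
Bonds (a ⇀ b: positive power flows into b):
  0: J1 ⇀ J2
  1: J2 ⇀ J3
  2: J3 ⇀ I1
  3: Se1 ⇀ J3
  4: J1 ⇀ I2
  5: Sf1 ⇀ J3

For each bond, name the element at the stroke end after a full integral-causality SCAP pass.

b0 |J1
b1 |J2
b2 |I1
b3 |J3
b4 |I2
b5 |Sf1

b3 |J3  (source Se1 imposes e)
b5 |Sf1  (Sf1: flow source, stroke at near end)
b1 |J2  (0-jn J3 has e-setter on 3)
b2 |I1  (common-e at J3 fixed by 3)
b0 |J1  (common-e at J2 fixed by 1)
b4 |I2  (J1: bond 0 brought effort, rest push out)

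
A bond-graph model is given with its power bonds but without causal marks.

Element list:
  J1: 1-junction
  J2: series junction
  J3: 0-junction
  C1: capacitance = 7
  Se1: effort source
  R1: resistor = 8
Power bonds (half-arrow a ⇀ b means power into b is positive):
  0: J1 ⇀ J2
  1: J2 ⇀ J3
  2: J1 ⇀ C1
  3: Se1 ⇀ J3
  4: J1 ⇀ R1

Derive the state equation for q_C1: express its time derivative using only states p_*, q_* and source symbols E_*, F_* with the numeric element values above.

dq_C1/dt = -E_Se1/8 - q_C1/56

bond 3 stroke→J3  (source Se1 imposes e)
bond 1 stroke→J2  (0-jn J3 has e-setter on 3)
bond 0 stroke→J1  (J2: last free bond brings flow in)
bond 2 stroke→J1  (prefer integral on C1)
bond 4 stroke→R1  (only one flow-in slot at J1)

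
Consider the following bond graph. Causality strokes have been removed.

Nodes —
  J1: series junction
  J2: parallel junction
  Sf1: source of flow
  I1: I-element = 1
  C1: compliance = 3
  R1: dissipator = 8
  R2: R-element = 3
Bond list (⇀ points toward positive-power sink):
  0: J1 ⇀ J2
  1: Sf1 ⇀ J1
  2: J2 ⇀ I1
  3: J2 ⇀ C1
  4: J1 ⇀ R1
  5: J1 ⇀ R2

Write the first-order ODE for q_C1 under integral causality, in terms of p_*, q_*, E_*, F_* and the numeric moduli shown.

bond 1 |Sf1  (Sf1 fixes flow; stroke at Sf1)
bond 0 |J1  (1-jn J1 has f-setter on 1)
bond 4 |J1  (J1 flow already set via bond 1)
bond 5 |J1  (J1 flow already set via bond 1)
bond 2 |I1  (prefer integral on I1)
bond 3 |J2  (J2 needs exactly one e-in)

dq_C1/dt = F_Sf1 - p_I1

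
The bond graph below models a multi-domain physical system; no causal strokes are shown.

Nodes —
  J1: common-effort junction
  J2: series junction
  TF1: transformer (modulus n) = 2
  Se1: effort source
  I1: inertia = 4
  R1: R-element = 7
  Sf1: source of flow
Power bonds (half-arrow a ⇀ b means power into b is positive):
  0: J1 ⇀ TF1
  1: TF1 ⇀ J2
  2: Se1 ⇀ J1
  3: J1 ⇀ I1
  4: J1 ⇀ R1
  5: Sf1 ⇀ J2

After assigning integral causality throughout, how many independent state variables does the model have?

#2 stroke at J1  (Se1 (Se) sets effort on bond)
#5 stroke at Sf1  (Sf1: flow source, stroke at near end)
#0 stroke at TF1  (J1: bond 2 brought effort, rest push out)
#3 stroke at I1  (J1: bond 2 brought effort, rest push out)
#4 stroke at R1  (common-e at J1 fixed by 2)
#1 stroke at J2  (1-jn J2 has f-setter on 5)

1  (I1 all integral)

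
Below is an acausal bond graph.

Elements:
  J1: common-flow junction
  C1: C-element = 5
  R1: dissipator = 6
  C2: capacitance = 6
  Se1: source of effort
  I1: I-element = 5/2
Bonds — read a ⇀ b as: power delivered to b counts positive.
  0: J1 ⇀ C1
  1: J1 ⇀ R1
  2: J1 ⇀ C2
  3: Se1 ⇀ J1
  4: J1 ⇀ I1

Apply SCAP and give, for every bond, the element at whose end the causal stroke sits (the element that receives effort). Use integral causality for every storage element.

bond 0 stroke at J1
bond 1 stroke at J1
bond 2 stroke at J1
bond 3 stroke at J1
bond 4 stroke at I1

#3 stroke at J1  (Se1: effort source, stroke at far end)
#0 stroke at J1  (C1 outputs effort q/C1)
#2 stroke at J1  (C2 outputs effort q/C2)
#4 stroke at I1  (I1 integral (f out))
#1 stroke at J1  (J1: bond 4 brought flow, rest push out)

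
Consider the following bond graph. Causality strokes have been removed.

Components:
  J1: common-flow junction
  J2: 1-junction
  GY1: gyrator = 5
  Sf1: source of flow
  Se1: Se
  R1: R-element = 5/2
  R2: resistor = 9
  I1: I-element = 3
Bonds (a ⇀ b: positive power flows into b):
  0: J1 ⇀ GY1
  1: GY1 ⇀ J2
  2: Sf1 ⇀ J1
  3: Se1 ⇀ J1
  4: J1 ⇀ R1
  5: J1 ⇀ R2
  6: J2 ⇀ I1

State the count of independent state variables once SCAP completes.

1  (I1 all integral)

bond 2 stroke at Sf1  (Sf1: flow source, stroke at near end)
bond 3 stroke at J1  (Se1 (Se) sets effort on bond)
bond 0 stroke at J1  (1-jn J1 has f-setter on 2)
bond 4 stroke at J1  (J1 flow already set via bond 2)
bond 5 stroke at J1  (1-jn J1 has f-setter on 2)
bond 1 stroke at J2  (GY1 both-in/both-out from 0)
bond 6 stroke at I1  (closing 1-jn rule on J2)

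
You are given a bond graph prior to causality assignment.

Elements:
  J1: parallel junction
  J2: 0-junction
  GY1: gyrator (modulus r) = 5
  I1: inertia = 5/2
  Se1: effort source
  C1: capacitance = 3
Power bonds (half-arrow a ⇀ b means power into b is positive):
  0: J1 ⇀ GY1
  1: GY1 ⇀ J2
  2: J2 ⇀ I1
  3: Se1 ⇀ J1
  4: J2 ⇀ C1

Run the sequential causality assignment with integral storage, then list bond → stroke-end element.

#3 stroke at J1  (Se1: effort source, stroke at far end)
#0 stroke at GY1  (common-e at J1 fixed by 3)
#1 stroke at GY1  (GY1: gyrator matches bond 0)
#2 stroke at I1  (I1 outputs flow p/I1)
#4 stroke at J2  (J2 needs exactly one e-in)

#0 stroke→GY1
#1 stroke→GY1
#2 stroke→I1
#3 stroke→J1
#4 stroke→J2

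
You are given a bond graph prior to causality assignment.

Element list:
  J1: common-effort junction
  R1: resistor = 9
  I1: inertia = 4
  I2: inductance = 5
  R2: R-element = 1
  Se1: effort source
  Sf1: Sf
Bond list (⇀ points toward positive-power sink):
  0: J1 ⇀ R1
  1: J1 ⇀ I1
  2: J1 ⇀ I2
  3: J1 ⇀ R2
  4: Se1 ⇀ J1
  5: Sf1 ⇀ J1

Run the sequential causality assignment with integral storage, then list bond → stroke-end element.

b0 |R1
b1 |I1
b2 |I2
b3 |R2
b4 |J1
b5 |Sf1

b4 →J1  (Se1: effort source, stroke at far end)
b5 →Sf1  (source Sf1 imposes f)
b0 →R1  (J1 effort already set via bond 4)
b1 →I1  (0-jn J1 has e-setter on 4)
b2 →I2  (J1: bond 4 brought effort, rest push out)
b3 →R2  (J1 effort already set via bond 4)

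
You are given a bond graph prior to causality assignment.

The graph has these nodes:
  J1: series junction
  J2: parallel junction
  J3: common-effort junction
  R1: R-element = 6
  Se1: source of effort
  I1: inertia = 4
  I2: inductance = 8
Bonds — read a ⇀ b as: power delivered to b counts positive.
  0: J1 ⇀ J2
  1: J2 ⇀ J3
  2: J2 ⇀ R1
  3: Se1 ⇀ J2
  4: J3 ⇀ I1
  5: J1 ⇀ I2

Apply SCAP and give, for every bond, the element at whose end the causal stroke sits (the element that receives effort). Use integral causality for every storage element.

b3 →J2  (Se1: effort source, stroke at far end)
b0 →J1  (J2 effort already set via bond 3)
b1 →J3  (J2: bond 3 brought effort, rest push out)
b2 →R1  (J2: bond 3 brought effort, rest push out)
b4 →I1  (J3 effort already set via bond 1)
b5 →I2  (J1: last free bond brings flow in)

bond 0 |J1
bond 1 |J3
bond 2 |R1
bond 3 |J2
bond 4 |I1
bond 5 |I2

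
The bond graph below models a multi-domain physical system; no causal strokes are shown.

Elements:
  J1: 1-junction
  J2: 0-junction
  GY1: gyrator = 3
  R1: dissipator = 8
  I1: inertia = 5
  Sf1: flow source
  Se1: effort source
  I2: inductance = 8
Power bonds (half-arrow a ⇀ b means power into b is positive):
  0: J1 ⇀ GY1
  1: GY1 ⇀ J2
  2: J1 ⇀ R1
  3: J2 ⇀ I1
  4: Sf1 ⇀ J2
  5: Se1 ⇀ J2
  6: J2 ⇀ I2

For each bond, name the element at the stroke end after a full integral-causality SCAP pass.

b0 →GY1
b1 →GY1
b2 →J1
b3 →I1
b4 →Sf1
b5 →J2
b6 →I2

b4 →Sf1  (Sf1 fixes flow; stroke at Sf1)
b5 →J2  (source Se1 imposes e)
b1 →GY1  (common-e at J2 fixed by 5)
b3 →I1  (J2: bond 5 brought effort, rest push out)
b6 →I2  (J2 effort already set via bond 5)
b0 →GY1  (GY1 both-in/both-out from 1)
b2 →J1  (1-jn J1 has f-setter on 0)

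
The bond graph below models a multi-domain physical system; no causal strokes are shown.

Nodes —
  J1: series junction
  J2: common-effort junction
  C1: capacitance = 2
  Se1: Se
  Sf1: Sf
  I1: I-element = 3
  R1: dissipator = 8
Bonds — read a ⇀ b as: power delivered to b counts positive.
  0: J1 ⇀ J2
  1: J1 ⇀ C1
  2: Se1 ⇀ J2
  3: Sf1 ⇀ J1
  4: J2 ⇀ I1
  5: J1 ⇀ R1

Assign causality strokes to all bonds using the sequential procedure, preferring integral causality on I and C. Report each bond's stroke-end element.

b2 →J2  (Se1 (Se) sets effort on bond)
b3 →Sf1  (Sf1: flow source, stroke at near end)
b0 →J1  (J1 flow already set via bond 3)
b1 →J1  (common-f at J1 fixed by 3)
b5 →J1  (1-jn J1 has f-setter on 3)
b4 →I1  (J2 effort already set via bond 2)

bond 0 |J1
bond 1 |J1
bond 2 |J2
bond 3 |Sf1
bond 4 |I1
bond 5 |J1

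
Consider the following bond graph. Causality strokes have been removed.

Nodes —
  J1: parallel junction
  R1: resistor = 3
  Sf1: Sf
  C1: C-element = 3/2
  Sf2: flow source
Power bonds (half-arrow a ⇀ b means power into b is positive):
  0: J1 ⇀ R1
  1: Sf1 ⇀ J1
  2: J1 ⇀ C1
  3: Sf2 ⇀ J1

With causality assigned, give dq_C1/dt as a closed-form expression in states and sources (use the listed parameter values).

b1 stroke→Sf1  (Sf1 fixes flow; stroke at Sf1)
b3 stroke→Sf2  (source Sf2 imposes f)
b2 stroke→J1  (C1: C, integral causality)
b0 stroke→R1  (J1: bond 2 brought effort, rest push out)

dq_C1/dt = F_Sf1 + F_Sf2 - 2*q_C1/9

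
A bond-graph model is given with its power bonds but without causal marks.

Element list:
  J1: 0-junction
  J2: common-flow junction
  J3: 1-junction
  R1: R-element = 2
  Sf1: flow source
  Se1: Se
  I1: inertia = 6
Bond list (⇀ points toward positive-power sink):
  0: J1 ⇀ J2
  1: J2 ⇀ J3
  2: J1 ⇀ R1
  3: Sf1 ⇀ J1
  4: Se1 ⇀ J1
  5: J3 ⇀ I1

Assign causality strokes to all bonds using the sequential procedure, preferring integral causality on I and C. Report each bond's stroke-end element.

b0 stroke→J2
b1 stroke→J3
b2 stroke→R1
b3 stroke→Sf1
b4 stroke→J1
b5 stroke→I1

#3 stroke→Sf1  (Sf1 (Sf) sets flow on bond)
#4 stroke→J1  (Se1 (Se) sets effort on bond)
#0 stroke→J2  (J1: bond 4 brought effort, rest push out)
#2 stroke→R1  (J1: bond 4 brought effort, rest push out)
#1 stroke→J3  (only one flow-in slot at J2)
#5 stroke→I1  (J3: last free bond brings flow in)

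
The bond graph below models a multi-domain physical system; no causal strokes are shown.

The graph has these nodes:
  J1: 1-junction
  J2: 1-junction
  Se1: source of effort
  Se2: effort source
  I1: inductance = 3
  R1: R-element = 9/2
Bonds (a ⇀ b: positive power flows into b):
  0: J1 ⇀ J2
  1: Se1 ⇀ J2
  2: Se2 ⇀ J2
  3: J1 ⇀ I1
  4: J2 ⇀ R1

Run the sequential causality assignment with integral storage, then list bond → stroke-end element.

b1 →J2  (Se1 fixes effort; stroke away)
b2 →J2  (Se2 fixes effort; stroke away)
b3 →I1  (I1 integral (f out))
b0 →J1  (common-f at J1 fixed by 3)
b4 →J2  (common-f at J2 fixed by 0)

bond 0 →J1
bond 1 →J2
bond 2 →J2
bond 3 →I1
bond 4 →J2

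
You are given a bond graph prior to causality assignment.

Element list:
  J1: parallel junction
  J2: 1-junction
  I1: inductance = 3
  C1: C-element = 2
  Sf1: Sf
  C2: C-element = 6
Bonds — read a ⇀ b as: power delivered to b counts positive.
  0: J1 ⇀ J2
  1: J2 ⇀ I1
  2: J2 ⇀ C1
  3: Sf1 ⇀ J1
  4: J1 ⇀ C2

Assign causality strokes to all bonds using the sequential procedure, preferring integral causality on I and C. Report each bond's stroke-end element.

β3 stroke→Sf1  (Sf1: flow source, stroke at near end)
β1 stroke→I1  (prefer integral on I1)
β0 stroke→J2  (1-jn J2 has f-setter on 1)
β2 stroke→J2  (1-jn J2 has f-setter on 1)
β4 stroke→J1  (closing 0-jn rule on J1)

b0 stroke at J2
b1 stroke at I1
b2 stroke at J2
b3 stroke at Sf1
b4 stroke at J1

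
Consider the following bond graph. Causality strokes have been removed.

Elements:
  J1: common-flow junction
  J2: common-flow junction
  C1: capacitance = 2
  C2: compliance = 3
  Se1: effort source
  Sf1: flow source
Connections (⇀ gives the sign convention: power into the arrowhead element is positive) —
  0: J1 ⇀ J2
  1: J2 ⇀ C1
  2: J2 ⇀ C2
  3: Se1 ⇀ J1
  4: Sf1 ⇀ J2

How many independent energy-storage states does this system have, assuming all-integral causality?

b3 →J1  (Se1: effort source, stroke at far end)
b4 →Sf1  (Sf1 fixes flow; stroke at Sf1)
b0 →J2  (J1: last free bond brings flow in)
b1 →J2  (J2: bond 4 brought flow, rest push out)
b2 →J2  (J2: bond 4 brought flow, rest push out)

2  (C1, C2 all integral)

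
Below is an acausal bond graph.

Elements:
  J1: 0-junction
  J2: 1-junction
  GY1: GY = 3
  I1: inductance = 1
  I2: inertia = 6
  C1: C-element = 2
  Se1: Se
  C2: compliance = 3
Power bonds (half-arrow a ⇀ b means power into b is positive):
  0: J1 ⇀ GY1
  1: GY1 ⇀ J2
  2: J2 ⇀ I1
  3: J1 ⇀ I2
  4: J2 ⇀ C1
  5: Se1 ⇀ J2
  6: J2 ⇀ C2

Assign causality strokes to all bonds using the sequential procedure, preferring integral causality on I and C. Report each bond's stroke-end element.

bond 0 stroke at J1
bond 1 stroke at J2
bond 2 stroke at I1
bond 3 stroke at I2
bond 4 stroke at J2
bond 5 stroke at J2
bond 6 stroke at J2

β5 |J2  (source Se1 imposes e)
β2 |I1  (I1 outputs flow p/I1)
β1 |J2  (common-f at J2 fixed by 2)
β4 |J2  (1-jn J2 has f-setter on 2)
β6 |J2  (common-f at J2 fixed by 2)
β0 |J1  (through GY1, causality inverts; strokes same side of GY1)
β3 |I2  (J1: bond 0 brought effort, rest push out)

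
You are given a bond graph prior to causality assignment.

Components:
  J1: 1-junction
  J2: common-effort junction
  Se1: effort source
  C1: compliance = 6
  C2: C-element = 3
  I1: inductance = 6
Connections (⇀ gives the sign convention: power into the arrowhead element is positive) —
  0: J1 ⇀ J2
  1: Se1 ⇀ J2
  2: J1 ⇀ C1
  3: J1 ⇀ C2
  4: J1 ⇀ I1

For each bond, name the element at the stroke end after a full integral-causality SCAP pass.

β0 |J1
β1 |J2
β2 |J1
β3 |J1
β4 |I1

b1 |J2  (source Se1 imposes e)
b0 |J1  (J2 effort already set via bond 1)
b2 |J1  (C1: C, integral causality)
b3 |J1  (C2 outputs effort q/C2)
b4 |I1  (J1: last free bond brings flow in)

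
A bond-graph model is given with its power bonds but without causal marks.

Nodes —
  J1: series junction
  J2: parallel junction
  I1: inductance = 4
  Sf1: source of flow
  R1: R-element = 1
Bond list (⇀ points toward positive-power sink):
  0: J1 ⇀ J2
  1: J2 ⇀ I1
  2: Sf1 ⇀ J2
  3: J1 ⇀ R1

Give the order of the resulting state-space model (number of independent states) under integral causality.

β2 stroke→Sf1  (Sf1 (Sf) sets flow on bond)
β1 stroke→I1  (I1: I, integral causality)
β0 stroke→J2  (closing 0-jn rule on J2)
β3 stroke→J1  (1-jn J1 has f-setter on 0)

1  (I1 all integral)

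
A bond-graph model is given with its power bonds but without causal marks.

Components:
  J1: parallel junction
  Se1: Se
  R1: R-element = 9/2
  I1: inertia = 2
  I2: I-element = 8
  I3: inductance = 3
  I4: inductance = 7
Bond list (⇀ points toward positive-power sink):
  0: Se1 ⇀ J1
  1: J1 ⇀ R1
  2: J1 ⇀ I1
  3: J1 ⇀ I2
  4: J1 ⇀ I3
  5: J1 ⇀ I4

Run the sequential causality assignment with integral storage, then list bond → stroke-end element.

β0 →J1
β1 →R1
β2 →I1
β3 →I2
β4 →I3
β5 →I4

b0 →J1  (source Se1 imposes e)
b1 →R1  (J1: bond 0 brought effort, rest push out)
b2 →I1  (J1 effort already set via bond 0)
b3 →I2  (J1 effort already set via bond 0)
b4 →I3  (common-e at J1 fixed by 0)
b5 →I4  (J1: bond 0 brought effort, rest push out)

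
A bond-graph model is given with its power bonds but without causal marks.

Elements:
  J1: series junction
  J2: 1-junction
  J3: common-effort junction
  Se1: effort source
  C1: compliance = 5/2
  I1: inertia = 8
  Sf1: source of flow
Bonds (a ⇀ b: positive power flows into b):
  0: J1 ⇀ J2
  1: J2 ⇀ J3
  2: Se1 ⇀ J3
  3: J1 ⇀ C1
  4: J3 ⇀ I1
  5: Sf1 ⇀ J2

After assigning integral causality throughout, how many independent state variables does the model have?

2  (C1, I1 all integral)

#2 →J3  (Se1: effort source, stroke at far end)
#5 →Sf1  (source Sf1 imposes f)
#0 →J2  (J2: bond 5 brought flow, rest push out)
#1 →J2  (J2: bond 5 brought flow, rest push out)
#4 →I1  (common-e at J3 fixed by 2)
#3 →J1  (J1 flow already set via bond 0)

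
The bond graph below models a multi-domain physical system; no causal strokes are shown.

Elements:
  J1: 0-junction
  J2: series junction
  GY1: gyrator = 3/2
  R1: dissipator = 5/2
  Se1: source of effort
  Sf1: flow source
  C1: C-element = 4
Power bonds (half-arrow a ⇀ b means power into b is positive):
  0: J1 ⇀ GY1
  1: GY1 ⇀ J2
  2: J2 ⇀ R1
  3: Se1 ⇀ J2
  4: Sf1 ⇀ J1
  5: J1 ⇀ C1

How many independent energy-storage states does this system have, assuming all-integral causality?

bond 3 →J2  (Se1 fixes effort; stroke away)
bond 4 →Sf1  (source Sf1 imposes f)
bond 5 →J1  (C1 outputs effort q/C1)
bond 0 →GY1  (J1 effort already set via bond 5)
bond 1 →GY1  (GY1 both-in/both-out from 0)
bond 2 →J2  (common-f at J2 fixed by 1)

1  (C1 all integral)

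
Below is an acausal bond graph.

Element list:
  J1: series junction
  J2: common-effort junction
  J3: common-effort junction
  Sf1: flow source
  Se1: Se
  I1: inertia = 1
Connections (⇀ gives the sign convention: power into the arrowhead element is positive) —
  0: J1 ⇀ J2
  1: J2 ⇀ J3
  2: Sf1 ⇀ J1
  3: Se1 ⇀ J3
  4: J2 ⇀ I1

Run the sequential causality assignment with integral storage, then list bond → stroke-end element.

b0 stroke→J1
b1 stroke→J2
b2 stroke→Sf1
b3 stroke→J3
b4 stroke→I1

β2 stroke→Sf1  (Sf1 fixes flow; stroke at Sf1)
β3 stroke→J3  (Se1: effort source, stroke at far end)
β0 stroke→J1  (J1 flow already set via bond 2)
β1 stroke→J2  (J3: bond 3 brought effort, rest push out)
β4 stroke→I1  (common-e at J2 fixed by 1)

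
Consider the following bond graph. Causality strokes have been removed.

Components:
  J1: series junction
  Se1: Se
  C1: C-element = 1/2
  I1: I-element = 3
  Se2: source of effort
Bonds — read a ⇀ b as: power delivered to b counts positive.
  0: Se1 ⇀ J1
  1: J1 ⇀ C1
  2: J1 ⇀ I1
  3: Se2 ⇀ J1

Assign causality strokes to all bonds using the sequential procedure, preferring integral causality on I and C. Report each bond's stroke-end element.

b0 stroke→J1  (Se1: effort source, stroke at far end)
b3 stroke→J1  (Se2 fixes effort; stroke away)
b1 stroke→J1  (C1 integral (e out))
b2 stroke→I1  (only one flow-in slot at J1)

#0 →J1
#1 →J1
#2 →I1
#3 →J1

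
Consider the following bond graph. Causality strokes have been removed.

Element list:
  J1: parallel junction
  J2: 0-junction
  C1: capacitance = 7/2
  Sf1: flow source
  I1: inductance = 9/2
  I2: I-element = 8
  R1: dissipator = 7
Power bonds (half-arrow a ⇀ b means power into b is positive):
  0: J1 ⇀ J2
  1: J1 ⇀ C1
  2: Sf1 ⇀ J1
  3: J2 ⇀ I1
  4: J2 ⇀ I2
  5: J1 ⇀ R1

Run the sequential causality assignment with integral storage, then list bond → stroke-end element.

bond 0 →J2
bond 1 →J1
bond 2 →Sf1
bond 3 →I1
bond 4 →I2
bond 5 →R1

bond 2 →Sf1  (Sf1 fixes flow; stroke at Sf1)
bond 1 →J1  (prefer integral on C1)
bond 0 →J2  (J1 effort already set via bond 1)
bond 5 →R1  (J1 effort already set via bond 1)
bond 3 →I1  (common-e at J2 fixed by 0)
bond 4 →I2  (J2: bond 0 brought effort, rest push out)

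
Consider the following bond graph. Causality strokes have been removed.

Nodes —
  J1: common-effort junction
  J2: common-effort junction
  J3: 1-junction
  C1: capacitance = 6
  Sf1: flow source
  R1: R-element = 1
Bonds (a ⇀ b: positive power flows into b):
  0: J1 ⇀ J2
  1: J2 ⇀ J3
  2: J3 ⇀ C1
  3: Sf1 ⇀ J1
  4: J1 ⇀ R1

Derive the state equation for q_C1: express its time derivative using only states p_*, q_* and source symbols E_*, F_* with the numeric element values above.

dq_C1/dt = F_Sf1 - q_C1/6

b3 stroke at Sf1  (Sf1 fixes flow; stroke at Sf1)
b2 stroke at J3  (C1 integral (e out))
b1 stroke at J2  (closing 1-jn rule on J3)
b0 stroke at J1  (common-e at J2 fixed by 1)
b4 stroke at R1  (J1: bond 0 brought effort, rest push out)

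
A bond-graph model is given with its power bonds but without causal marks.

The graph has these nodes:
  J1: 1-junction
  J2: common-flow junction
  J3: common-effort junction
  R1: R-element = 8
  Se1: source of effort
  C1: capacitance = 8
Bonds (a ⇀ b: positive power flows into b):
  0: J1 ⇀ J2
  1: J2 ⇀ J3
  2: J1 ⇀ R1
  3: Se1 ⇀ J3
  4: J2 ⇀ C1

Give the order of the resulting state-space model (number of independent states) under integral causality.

β3 →J3  (Se1 (Se) sets effort on bond)
β1 →J2  (J3 effort already set via bond 3)
β4 →J2  (prefer integral on C1)
β0 →J1  (J2: last free bond brings flow in)
β2 →R1  (only one flow-in slot at J1)

1  (C1 all integral)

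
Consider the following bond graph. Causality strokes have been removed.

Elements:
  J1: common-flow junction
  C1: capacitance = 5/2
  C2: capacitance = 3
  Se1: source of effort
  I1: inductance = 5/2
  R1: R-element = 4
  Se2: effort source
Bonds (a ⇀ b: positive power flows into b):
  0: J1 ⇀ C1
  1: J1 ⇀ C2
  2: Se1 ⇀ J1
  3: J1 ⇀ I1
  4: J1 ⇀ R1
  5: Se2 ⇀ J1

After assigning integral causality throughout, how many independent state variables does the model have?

3  (C1, C2, I1 all integral)

bond 2 →J1  (source Se1 imposes e)
bond 5 →J1  (Se2 fixes effort; stroke away)
bond 0 →J1  (prefer integral on C1)
bond 1 →J1  (C2 outputs effort q/C2)
bond 3 →I1  (prefer integral on I1)
bond 4 →J1  (1-jn J1 has f-setter on 3)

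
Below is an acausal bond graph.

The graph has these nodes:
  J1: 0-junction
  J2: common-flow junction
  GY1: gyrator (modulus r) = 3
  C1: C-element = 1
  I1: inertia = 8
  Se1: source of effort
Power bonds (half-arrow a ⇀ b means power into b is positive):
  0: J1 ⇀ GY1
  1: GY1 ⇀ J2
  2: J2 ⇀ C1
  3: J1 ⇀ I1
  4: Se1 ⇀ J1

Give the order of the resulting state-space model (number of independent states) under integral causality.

2  (C1, I1 all integral)

b4 stroke→J1  (Se1: effort source, stroke at far end)
b0 stroke→GY1  (J1: bond 4 brought effort, rest push out)
b3 stroke→I1  (J1 effort already set via bond 4)
b1 stroke→GY1  (GY1: gyrator matches bond 0)
b2 stroke→J2  (J2 flow already set via bond 1)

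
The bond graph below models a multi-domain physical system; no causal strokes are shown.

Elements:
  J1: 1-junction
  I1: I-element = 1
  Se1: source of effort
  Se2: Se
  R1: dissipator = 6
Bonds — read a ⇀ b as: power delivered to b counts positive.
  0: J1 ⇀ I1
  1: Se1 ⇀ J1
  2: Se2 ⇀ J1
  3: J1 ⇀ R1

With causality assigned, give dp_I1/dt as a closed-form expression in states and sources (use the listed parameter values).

dp_I1/dt = E_Se1 + E_Se2 - 6*p_I1

β1 stroke→J1  (Se1 fixes effort; stroke away)
β2 stroke→J1  (Se2: effort source, stroke at far end)
β0 stroke→I1  (I1: I, integral causality)
β3 stroke→J1  (common-f at J1 fixed by 0)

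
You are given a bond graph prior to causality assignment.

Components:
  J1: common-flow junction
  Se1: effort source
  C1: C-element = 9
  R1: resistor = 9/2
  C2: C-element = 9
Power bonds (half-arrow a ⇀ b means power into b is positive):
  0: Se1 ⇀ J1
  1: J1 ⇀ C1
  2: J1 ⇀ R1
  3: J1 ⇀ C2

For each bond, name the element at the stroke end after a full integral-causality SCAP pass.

b0 |J1  (source Se1 imposes e)
b1 |J1  (C1 outputs effort q/C1)
b3 |J1  (C2: C, integral causality)
b2 |R1  (J1: last free bond brings flow in)

#0 stroke at J1
#1 stroke at J1
#2 stroke at R1
#3 stroke at J1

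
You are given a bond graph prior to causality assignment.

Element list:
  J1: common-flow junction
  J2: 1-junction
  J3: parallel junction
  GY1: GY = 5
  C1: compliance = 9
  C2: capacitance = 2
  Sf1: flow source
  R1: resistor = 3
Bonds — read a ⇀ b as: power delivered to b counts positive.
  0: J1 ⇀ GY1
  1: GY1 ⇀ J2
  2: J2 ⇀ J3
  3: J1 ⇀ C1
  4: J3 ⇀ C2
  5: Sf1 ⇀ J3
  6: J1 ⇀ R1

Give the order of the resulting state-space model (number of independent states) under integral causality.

2  (C1, C2 all integral)

#5 |Sf1  (Sf1 (Sf) sets flow on bond)
#3 |J1  (C1 integral (e out))
#4 |J3  (prefer integral on C2)
#2 |J2  (J3: bond 4 brought effort, rest push out)
#1 |GY1  (J2 needs exactly one f-in)
#0 |GY1  (GY1 both-in/both-out from 1)
#6 |J1  (1-jn J1 has f-setter on 0)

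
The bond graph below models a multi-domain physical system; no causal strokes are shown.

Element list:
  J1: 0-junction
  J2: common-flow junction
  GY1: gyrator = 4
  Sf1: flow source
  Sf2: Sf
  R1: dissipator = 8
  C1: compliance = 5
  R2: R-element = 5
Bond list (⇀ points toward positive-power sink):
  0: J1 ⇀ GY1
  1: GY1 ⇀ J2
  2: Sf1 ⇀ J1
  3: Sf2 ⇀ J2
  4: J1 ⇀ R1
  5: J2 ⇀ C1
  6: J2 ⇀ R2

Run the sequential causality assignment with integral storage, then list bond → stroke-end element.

#2 →Sf1  (Sf1 fixes flow; stroke at Sf1)
#3 →Sf2  (Sf2 (Sf) sets flow on bond)
#1 →J2  (J2: bond 3 brought flow, rest push out)
#5 →J2  (common-f at J2 fixed by 3)
#6 →J2  (J2: bond 3 brought flow, rest push out)
#0 →J1  (through GY1, causality inverts; strokes same side of GY1)
#4 →R1  (common-e at J1 fixed by 0)

bond 0 stroke→J1
bond 1 stroke→J2
bond 2 stroke→Sf1
bond 3 stroke→Sf2
bond 4 stroke→R1
bond 5 stroke→J2
bond 6 stroke→J2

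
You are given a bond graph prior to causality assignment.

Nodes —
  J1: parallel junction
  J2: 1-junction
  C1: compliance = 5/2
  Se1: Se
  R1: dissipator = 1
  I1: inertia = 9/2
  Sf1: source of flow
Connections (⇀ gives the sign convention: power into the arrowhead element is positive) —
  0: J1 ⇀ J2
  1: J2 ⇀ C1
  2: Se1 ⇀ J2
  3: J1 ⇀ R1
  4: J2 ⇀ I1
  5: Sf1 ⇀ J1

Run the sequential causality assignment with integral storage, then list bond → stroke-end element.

β0 stroke at J2
β1 stroke at J2
β2 stroke at J2
β3 stroke at J1
β4 stroke at I1
β5 stroke at Sf1

bond 2 stroke at J2  (Se1: effort source, stroke at far end)
bond 5 stroke at Sf1  (Sf1: flow source, stroke at near end)
bond 1 stroke at J2  (prefer integral on C1)
bond 4 stroke at I1  (I1: I, integral causality)
bond 0 stroke at J2  (common-f at J2 fixed by 4)
bond 3 stroke at J1  (only one effort-in slot at J1)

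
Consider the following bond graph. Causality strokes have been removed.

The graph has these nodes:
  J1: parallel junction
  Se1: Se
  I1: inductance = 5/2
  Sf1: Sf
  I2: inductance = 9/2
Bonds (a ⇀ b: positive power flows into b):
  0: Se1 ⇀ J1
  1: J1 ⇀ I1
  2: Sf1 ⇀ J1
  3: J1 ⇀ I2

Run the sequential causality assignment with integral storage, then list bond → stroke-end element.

b0 stroke→J1  (source Se1 imposes e)
b2 stroke→Sf1  (Sf1: flow source, stroke at near end)
b1 stroke→I1  (common-e at J1 fixed by 0)
b3 stroke→I2  (0-jn J1 has e-setter on 0)

#0 stroke at J1
#1 stroke at I1
#2 stroke at Sf1
#3 stroke at I2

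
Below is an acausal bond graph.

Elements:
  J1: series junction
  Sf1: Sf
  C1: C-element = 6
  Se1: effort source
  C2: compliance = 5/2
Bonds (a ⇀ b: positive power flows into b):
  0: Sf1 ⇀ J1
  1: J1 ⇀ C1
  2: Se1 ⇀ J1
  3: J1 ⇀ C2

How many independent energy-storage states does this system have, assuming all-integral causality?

b0 stroke→Sf1  (Sf1 fixes flow; stroke at Sf1)
b2 stroke→J1  (Se1 (Se) sets effort on bond)
b1 stroke→J1  (J1 flow already set via bond 0)
b3 stroke→J1  (J1 flow already set via bond 0)

2  (C1, C2 all integral)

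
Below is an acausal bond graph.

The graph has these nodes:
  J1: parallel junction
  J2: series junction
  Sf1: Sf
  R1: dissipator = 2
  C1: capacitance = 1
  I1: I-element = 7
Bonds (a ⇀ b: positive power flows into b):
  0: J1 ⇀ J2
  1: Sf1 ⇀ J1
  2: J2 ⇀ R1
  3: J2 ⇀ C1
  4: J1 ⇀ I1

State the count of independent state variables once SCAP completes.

b1 |Sf1  (source Sf1 imposes f)
b3 |J2  (C1 integral (e out))
b4 |I1  (I1 integral (f out))
b0 |J1  (only one effort-in slot at J1)
b2 |J2  (common-f at J2 fixed by 0)

2  (C1, I1 all integral)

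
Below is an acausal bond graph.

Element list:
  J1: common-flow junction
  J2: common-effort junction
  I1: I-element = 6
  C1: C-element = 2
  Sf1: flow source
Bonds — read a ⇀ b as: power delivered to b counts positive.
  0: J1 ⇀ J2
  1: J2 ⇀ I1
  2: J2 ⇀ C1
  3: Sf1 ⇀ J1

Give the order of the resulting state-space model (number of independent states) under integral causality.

2  (C1, I1 all integral)

β3 stroke at Sf1  (source Sf1 imposes f)
β0 stroke at J1  (1-jn J1 has f-setter on 3)
β1 stroke at I1  (prefer integral on I1)
β2 stroke at J2  (only one effort-in slot at J2)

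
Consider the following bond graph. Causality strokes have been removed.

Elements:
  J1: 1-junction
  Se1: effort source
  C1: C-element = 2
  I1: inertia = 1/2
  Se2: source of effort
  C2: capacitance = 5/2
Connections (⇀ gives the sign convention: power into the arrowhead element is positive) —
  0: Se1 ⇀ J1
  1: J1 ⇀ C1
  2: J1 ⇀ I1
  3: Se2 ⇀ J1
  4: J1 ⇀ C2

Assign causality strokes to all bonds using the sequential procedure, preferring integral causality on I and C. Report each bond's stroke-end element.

#0 →J1
#1 →J1
#2 →I1
#3 →J1
#4 →J1

β0 stroke→J1  (Se1 fixes effort; stroke away)
β3 stroke→J1  (Se2 fixes effort; stroke away)
β1 stroke→J1  (prefer integral on C1)
β2 stroke→I1  (I1: I, integral causality)
β4 stroke→J1  (J1: bond 2 brought flow, rest push out)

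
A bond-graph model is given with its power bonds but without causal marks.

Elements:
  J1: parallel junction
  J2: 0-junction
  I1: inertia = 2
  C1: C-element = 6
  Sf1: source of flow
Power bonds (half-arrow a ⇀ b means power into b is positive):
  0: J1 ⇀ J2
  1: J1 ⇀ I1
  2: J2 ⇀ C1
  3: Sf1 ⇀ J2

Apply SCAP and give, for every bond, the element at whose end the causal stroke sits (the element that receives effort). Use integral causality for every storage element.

bond 3 stroke at Sf1  (Sf1: flow source, stroke at near end)
bond 1 stroke at I1  (prefer integral on I1)
bond 0 stroke at J1  (only one effort-in slot at J1)
bond 2 stroke at J2  (only one effort-in slot at J2)

bond 0 |J1
bond 1 |I1
bond 2 |J2
bond 3 |Sf1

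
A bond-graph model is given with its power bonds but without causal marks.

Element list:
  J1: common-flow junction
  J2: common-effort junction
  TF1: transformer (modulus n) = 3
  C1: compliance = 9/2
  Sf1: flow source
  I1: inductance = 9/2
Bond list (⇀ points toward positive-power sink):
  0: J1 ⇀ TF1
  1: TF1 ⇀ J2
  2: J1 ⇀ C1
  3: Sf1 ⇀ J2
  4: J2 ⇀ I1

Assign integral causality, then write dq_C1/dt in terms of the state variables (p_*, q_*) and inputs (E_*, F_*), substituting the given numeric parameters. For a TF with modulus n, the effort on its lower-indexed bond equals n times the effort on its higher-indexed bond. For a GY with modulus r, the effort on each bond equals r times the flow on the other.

bond 3 stroke at Sf1  (Sf1 fixes flow; stroke at Sf1)
bond 2 stroke at J1  (C1 integral (e out))
bond 0 stroke at TF1  (closing 1-jn rule on J1)
bond 1 stroke at J2  (TF1: transformer flips bond 0)
bond 4 stroke at I1  (J2: bond 1 brought effort, rest push out)

dq_C1/dt = -F_Sf1/3 + 2*p_I1/27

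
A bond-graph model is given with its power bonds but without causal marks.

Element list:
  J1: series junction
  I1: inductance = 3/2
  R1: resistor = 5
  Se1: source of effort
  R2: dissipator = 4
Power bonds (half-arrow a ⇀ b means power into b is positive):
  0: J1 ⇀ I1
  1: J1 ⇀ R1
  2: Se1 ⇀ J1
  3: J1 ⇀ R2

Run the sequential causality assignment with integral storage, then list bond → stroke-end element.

b0 →I1
b1 →J1
b2 →J1
b3 →J1

β2 stroke→J1  (Se1 (Se) sets effort on bond)
β0 stroke→I1  (prefer integral on I1)
β1 stroke→J1  (J1: bond 0 brought flow, rest push out)
β3 stroke→J1  (common-f at J1 fixed by 0)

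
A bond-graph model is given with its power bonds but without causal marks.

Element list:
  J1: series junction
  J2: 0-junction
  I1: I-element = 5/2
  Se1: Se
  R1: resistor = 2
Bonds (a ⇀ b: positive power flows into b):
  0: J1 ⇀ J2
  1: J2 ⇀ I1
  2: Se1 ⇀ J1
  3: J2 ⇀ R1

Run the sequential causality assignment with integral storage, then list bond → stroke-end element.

b0 stroke→J2
b1 stroke→I1
b2 stroke→J1
b3 stroke→R1

b2 stroke at J1  (Se1 fixes effort; stroke away)
b0 stroke at J2  (only one flow-in slot at J1)
b1 stroke at I1  (J2: bond 0 brought effort, rest push out)
b3 stroke at R1  (0-jn J2 has e-setter on 0)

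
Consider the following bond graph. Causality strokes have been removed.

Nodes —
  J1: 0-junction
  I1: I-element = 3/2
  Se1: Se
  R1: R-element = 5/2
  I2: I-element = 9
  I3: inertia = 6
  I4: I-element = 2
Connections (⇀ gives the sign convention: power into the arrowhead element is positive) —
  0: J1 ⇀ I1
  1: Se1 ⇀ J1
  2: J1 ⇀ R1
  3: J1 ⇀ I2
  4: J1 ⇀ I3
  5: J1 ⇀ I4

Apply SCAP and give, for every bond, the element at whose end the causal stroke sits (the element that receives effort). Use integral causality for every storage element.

#1 stroke at J1  (Se1 (Se) sets effort on bond)
#0 stroke at I1  (J1: bond 1 brought effort, rest push out)
#2 stroke at R1  (J1: bond 1 brought effort, rest push out)
#3 stroke at I2  (0-jn J1 has e-setter on 1)
#4 stroke at I3  (J1 effort already set via bond 1)
#5 stroke at I4  (common-e at J1 fixed by 1)

bond 0 |I1
bond 1 |J1
bond 2 |R1
bond 3 |I2
bond 4 |I3
bond 5 |I4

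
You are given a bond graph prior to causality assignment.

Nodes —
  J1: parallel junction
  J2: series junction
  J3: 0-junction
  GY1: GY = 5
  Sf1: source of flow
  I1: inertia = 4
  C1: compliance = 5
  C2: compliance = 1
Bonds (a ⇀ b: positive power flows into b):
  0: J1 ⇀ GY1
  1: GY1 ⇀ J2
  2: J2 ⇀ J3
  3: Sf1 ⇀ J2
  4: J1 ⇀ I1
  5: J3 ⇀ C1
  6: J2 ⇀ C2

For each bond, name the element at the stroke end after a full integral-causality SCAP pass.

bond 3 stroke at Sf1  (source Sf1 imposes f)
bond 1 stroke at J2  (common-f at J2 fixed by 3)
bond 2 stroke at J2  (1-jn J2 has f-setter on 3)
bond 6 stroke at J2  (J2 flow already set via bond 3)
bond 5 stroke at J3  (only one effort-in slot at J3)
bond 0 stroke at J1  (through GY1, causality inverts; strokes same side of GY1)
bond 4 stroke at I1  (J1: bond 0 brought effort, rest push out)

β0 |J1
β1 |J2
β2 |J2
β3 |Sf1
β4 |I1
β5 |J3
β6 |J2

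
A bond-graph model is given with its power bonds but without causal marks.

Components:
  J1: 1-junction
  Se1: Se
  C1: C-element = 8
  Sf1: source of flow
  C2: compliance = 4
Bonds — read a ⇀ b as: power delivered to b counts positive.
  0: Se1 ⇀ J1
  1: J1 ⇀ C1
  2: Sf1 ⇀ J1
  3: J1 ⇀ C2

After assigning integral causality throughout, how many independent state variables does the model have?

2  (C1, C2 all integral)

β0 |J1  (Se1: effort source, stroke at far end)
β2 |Sf1  (source Sf1 imposes f)
β1 |J1  (J1 flow already set via bond 2)
β3 |J1  (1-jn J1 has f-setter on 2)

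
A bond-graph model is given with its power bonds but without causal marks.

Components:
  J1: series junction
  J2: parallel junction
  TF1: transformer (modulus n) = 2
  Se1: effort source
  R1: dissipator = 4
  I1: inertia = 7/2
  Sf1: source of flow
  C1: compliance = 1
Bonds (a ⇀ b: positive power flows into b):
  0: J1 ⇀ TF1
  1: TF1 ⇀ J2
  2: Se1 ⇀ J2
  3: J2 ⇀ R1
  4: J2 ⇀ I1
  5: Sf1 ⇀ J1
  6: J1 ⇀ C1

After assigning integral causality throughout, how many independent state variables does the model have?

2  (C1, I1 all integral)

b2 stroke at J2  (Se1 (Se) sets effort on bond)
b5 stroke at Sf1  (Sf1: flow source, stroke at near end)
b0 stroke at J1  (1-jn J1 has f-setter on 5)
b6 stroke at J1  (common-f at J1 fixed by 5)
b1 stroke at TF1  (common-e at J2 fixed by 2)
b3 stroke at R1  (J2: bond 2 brought effort, rest push out)
b4 stroke at I1  (J2 effort already set via bond 2)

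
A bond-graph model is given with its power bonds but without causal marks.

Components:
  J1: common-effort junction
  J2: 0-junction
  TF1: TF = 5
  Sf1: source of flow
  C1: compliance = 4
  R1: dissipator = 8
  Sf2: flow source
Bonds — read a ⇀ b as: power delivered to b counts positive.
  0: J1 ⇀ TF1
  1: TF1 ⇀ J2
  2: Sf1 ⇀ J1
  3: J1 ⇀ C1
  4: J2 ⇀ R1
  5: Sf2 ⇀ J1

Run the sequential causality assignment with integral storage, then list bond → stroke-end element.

b0 stroke at TF1
b1 stroke at J2
b2 stroke at Sf1
b3 stroke at J1
b4 stroke at R1
b5 stroke at Sf2

#2 |Sf1  (Sf1: flow source, stroke at near end)
#5 |Sf2  (source Sf2 imposes f)
#3 |J1  (C1 outputs effort q/C1)
#0 |TF1  (common-e at J1 fixed by 3)
#1 |J2  (through TF1, causality passes straight; one stroke at TF1)
#4 |R1  (common-e at J2 fixed by 1)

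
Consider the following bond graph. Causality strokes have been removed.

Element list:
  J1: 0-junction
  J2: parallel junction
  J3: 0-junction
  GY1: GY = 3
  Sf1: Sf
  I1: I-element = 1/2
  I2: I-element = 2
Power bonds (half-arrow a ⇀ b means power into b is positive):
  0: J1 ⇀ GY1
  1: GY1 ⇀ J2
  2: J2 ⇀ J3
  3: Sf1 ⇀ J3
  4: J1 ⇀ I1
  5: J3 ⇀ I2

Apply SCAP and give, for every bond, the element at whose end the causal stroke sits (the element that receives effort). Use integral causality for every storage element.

β3 stroke→Sf1  (source Sf1 imposes f)
β4 stroke→I1  (I1 integral (f out))
β0 stroke→J1  (J1 needs exactly one e-in)
β1 stroke→J2  (GY GY1: same side as bond 0)
β2 stroke→J3  (0-jn J2 has e-setter on 1)
β5 stroke→I2  (J3 effort already set via bond 2)

#0 →J1
#1 →J2
#2 →J3
#3 →Sf1
#4 →I1
#5 →I2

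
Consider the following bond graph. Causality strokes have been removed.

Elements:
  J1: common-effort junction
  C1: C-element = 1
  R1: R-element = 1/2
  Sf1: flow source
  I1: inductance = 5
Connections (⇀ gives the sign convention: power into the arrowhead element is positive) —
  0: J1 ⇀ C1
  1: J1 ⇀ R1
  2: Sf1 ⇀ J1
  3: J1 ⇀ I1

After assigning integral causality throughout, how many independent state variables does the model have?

#2 stroke→Sf1  (Sf1 fixes flow; stroke at Sf1)
#0 stroke→J1  (C1 integral (e out))
#1 stroke→R1  (common-e at J1 fixed by 0)
#3 stroke→I1  (J1 effort already set via bond 0)

2  (C1, I1 all integral)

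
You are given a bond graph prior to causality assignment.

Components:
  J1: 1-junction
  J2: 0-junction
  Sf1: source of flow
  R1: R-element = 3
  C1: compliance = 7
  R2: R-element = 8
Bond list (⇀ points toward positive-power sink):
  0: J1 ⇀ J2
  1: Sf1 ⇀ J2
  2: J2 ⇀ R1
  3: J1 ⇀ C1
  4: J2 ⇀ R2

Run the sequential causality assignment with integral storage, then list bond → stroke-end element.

β0 stroke→J2
β1 stroke→Sf1
β2 stroke→R1
β3 stroke→J1
β4 stroke→R2

β1 →Sf1  (Sf1 (Sf) sets flow on bond)
β3 →J1  (prefer integral on C1)
β0 →J2  (only one flow-in slot at J1)
β2 →R1  (J2 effort already set via bond 0)
β4 →R2  (0-jn J2 has e-setter on 0)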